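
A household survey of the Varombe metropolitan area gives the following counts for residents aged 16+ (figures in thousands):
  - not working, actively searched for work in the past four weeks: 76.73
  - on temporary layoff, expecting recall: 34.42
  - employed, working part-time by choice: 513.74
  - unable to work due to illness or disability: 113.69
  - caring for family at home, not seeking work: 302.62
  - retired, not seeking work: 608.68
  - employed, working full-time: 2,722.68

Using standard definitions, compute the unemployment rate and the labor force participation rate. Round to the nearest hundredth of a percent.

Unemployment rate ≈ 3.32%; labor force participation rate ≈ 76.56%.

Employed = 513.74 + 2,722.68 = 3,236.42 thousand.
Unemployed = 76.73 + 34.42 = 111.15 thousand (jobless and actively searching, or on temporary layoff).
Labor force = 3,236.42 + 111.15 = 3,347.57 thousand.
Not in labor force = 113.69 + 302.62 + 608.68 = 1,024.99 thousand (those not working and not actively searching are outside the labor force).
Civilian working-age population = 3,347.57 + 1,024.99 = 4,372.56 thousand.
Unemployment rate = 111.15 / 3,347.57 = 3.32%.
Labor force participation rate = 3,347.57 / 4,372.56 = 76.56%.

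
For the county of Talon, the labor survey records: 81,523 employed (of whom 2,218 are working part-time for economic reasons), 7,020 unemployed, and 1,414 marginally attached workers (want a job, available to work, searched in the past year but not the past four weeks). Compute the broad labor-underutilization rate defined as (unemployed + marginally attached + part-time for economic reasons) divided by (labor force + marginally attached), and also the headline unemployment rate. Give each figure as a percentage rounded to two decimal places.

Broad underutilization rate ≈ 11.84%; headline unemployment rate ≈ 7.93%.

Labor force = 81,523 + 7,020 = 88,543.
Numerator = 7,020 + 1,414 + 2,218 = 10,652.
Denominator = 88,543 + 1,414 = 89,957.
Broad rate = 10,652 / 89,957 = 11.84%.
Headline unemployment rate = 7,020 / 88,543 = 7.93%.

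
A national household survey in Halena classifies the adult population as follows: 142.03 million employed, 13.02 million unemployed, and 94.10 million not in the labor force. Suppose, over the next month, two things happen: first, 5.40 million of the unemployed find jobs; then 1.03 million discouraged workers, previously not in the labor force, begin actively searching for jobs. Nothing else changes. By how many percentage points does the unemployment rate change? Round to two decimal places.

The unemployment rate changes by −2.86 percentage points.

Initially, labor force = 142.03 + 13.02 = 155.05 million, so u = 13.02/155.05 = 8.40%.
After the first change, unemployed falls and employed rises by 5.40; labor force unchanged → E = 147.43, U = 7.62, labor force = 155.05 million.
After the second change, unemployed and labor force both rise by 1.03 → E = 147.43, U = 8.65, labor force = 156.08 million.
New unemployment rate = 8.65 / 156.08 = 5.54%.
Change = 5.54% − 8.40% = −2.86 percentage points.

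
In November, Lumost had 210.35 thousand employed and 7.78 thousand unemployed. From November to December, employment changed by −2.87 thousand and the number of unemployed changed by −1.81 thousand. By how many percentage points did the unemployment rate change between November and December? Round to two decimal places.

November: labor force = 210.35 + 7.78 = 218.13; u = 7.78/218.13 = 3.57%.
December: labor force = 207.48 + 5.97 = 213.45; u = 5.97/213.45 = 2.80%.
Change = 2.80% − 3.57% = −0.77 pp.

The unemployment rate changed by −0.77 percentage points.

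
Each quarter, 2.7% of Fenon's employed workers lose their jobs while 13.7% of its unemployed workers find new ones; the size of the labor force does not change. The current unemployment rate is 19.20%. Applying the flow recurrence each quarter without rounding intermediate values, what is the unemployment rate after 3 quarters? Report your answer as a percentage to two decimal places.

With a fixed labor force, u_{t+1} = u_t + s·(1−u_t) − f·u_t = u_t·(1−s−f) + s.
Here 1−s−f = 0.836 and s = 0.027.
u_1 = 0.192000 × 0.836 + 0.027 = 0.187512.
u_2 = 0.187512 × 0.836 + 0.027 = 0.183760.
u_3 = 0.183760 × 0.836 + 0.027 = 0.180623.

Unemployment rate after three quarters ≈ 18.06%.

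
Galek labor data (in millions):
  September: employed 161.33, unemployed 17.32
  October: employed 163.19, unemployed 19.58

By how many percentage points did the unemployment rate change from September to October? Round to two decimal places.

September: labor force = 161.33 + 17.32 = 178.65; u = 17.32/178.65 = 9.69%.
October: labor force = 163.19 + 19.58 = 182.77; u = 19.58/182.77 = 10.71%.
Change = 10.71% − 9.69% = +1.02 pp.

The unemployment rate changed by +1.02 percentage points.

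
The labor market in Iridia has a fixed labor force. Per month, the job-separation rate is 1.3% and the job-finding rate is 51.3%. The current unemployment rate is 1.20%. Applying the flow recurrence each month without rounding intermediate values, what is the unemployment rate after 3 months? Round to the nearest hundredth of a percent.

Unemployment rate after three months ≈ 2.34%.

With a fixed labor force, u_{t+1} = u_t + s·(1−u_t) − f·u_t = u_t·(1−s−f) + s.
Here 1−s−f = 0.474 and s = 0.013.
u_1 = 0.012000 × 0.474 + 0.013 = 0.018688.
u_2 = 0.018688 × 0.474 + 0.013 = 0.021858.
u_3 = 0.021858 × 0.474 + 0.013 = 0.023361.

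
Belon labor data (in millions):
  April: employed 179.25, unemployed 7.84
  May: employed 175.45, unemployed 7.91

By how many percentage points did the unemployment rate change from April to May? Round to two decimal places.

The unemployment rate changed by +0.12 percentage points.

April: labor force = 179.25 + 7.84 = 187.09; u = 7.84/187.09 = 4.19%.
May: labor force = 175.45 + 7.91 = 183.36; u = 7.91/183.36 = 4.31%.
Change = 4.31% − 4.19% = +0.12 pp.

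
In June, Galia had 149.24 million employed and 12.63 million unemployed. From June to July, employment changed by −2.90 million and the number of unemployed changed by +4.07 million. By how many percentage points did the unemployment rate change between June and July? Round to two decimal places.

June: labor force = 149.24 + 12.63 = 161.87; u = 12.63/161.87 = 7.80%.
July: labor force = 146.34 + 16.70 = 163.04; u = 16.70/163.04 = 10.24%.
Change = 10.24% − 7.80% = +2.44 pp.

The unemployment rate changed by +2.44 percentage points.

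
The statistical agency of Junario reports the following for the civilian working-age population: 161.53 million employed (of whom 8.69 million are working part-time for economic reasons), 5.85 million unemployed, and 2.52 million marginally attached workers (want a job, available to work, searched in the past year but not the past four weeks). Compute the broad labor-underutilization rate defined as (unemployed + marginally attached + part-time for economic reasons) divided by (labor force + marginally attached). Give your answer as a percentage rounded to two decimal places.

Labor force = 161.53 + 5.85 = 167.38 million.
Numerator = 5.85 + 2.52 + 8.69 = 17.06 million.
Denominator = 167.38 + 2.52 = 169.90 million.
Broad rate = 17.06 / 169.90 = 10.04%.

Broad underutilization rate ≈ 10.04%.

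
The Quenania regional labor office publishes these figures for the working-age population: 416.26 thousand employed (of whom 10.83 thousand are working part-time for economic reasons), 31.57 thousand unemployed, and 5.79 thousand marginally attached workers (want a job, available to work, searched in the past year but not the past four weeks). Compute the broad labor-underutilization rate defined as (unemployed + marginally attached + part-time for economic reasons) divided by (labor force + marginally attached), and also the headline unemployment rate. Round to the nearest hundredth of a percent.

Broad underutilization rate ≈ 10.62%; headline unemployment rate ≈ 7.05%.

Labor force = 416.26 + 31.57 = 447.83 thousand.
Numerator = 31.57 + 5.79 + 10.83 = 48.19 thousand.
Denominator = 447.83 + 5.79 = 453.62 thousand.
Broad rate = 48.19 / 453.62 = 10.62%.
Headline unemployment rate = 31.57 / 447.83 = 7.05%.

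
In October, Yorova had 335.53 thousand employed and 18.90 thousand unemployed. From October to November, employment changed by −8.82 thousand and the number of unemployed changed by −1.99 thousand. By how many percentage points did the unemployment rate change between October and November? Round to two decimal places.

October: labor force = 335.53 + 18.90 = 354.43; u = 18.90/354.43 = 5.33%.
November: labor force = 326.71 + 16.91 = 343.62; u = 16.91/343.62 = 4.92%.
Change = 4.92% − 5.33% = −0.41 pp.

The unemployment rate changed by −0.41 percentage points.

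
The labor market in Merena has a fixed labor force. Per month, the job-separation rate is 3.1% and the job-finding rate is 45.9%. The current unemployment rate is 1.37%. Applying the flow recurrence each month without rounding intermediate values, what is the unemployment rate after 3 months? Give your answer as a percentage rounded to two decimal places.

Unemployment rate after three months ≈ 5.67%.

With a fixed labor force, u_{t+1} = u_t + s·(1−u_t) − f·u_t = u_t·(1−s−f) + s.
Here 1−s−f = 0.510 and s = 0.031.
u_1 = 0.013700 × 0.510 + 0.031 = 0.037987.
u_2 = 0.037987 × 0.510 + 0.031 = 0.050373.
u_3 = 0.050373 × 0.510 + 0.031 = 0.056690.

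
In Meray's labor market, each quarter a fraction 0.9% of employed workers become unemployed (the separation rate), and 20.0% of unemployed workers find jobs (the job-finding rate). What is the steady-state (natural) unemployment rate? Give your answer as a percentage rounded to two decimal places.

Steady-state unemployment rate ≈ 4.31%.

At steady state the flows balance: s·E = f·U, so U/(E+U) = s/(s+f).
u* = 0.9 / (0.9 + 20.0) = 0.9 / 20.90 = 4.31%.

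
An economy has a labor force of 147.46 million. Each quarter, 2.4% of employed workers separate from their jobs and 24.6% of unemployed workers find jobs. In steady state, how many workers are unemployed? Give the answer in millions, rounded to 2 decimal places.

About 13.11 million are unemployed in steady state.

Steady-state unemployment rate u* = s/(s+f) = 2.4/(2.4+24.6) = 0.088889.
Unemployed = u* × labor force = 0.088889 × 147.46 ≈ 13.11 million.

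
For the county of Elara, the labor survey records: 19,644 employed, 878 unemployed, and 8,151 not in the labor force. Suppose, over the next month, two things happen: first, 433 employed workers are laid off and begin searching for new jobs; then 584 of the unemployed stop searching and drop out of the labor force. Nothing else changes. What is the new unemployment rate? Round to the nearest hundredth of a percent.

Initially, labor force = 19,644 + 878 = 20,522, so u = 878/20,522 = 4.28%.
After the first change, employed falls and unemployed rises by 433; labor force unchanged → E = 19,211, U = 1,311, labor force = 20,522.
After the second change, unemployed and labor force both fall by 584 → E = 19,211, U = 727, labor force = 19,938.
New unemployment rate = 727 / 19,938 = 3.65%.

New unemployment rate ≈ 3.65%.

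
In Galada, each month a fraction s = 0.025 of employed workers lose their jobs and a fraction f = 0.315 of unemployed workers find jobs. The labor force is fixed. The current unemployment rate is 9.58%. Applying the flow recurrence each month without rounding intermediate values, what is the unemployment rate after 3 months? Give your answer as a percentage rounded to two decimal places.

With a fixed labor force, u_{t+1} = u_t + s·(1−u_t) − f·u_t = u_t·(1−s−f) + s.
Here 1−s−f = 0.660 and s = 0.025.
u_1 = 0.095800 × 0.660 + 0.025 = 0.088228.
u_2 = 0.088228 × 0.660 + 0.025 = 0.083230.
u_3 = 0.083230 × 0.660 + 0.025 = 0.079932.

Unemployment rate after three months ≈ 7.99%.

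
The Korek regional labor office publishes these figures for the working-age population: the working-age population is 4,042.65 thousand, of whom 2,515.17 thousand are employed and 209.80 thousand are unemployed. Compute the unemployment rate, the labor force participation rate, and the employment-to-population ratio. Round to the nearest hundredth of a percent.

Labor force = employed + unemployed = 2,515.17 + 209.80 = 2,724.97 thousand.
Unemployment rate = 209.80 / 2,724.97 = 7.70%.
Labor force participation rate = 2,724.97 / 4,042.65 = 67.41%.
Employment-population ratio = 2,515.17 / 4,042.65 = 62.22%.

Unemployment rate ≈ 7.70%; labor force participation rate ≈ 67.41%; employment-population ratio ≈ 62.22%.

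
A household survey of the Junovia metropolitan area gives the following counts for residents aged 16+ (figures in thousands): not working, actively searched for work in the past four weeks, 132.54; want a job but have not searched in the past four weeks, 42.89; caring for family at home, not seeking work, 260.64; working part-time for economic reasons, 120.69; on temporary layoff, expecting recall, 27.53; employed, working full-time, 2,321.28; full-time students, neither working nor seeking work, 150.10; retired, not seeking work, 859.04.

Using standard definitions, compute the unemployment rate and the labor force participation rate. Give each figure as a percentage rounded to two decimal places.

Employed = 120.69 + 2,321.28 = 2,441.97 thousand (anyone who worked, including part-time for economic reasons, counts as employed).
Unemployed = 132.54 + 27.53 = 160.07 thousand (jobless and actively searching, or on temporary layoff).
Labor force = 2,441.97 + 160.07 = 2,602.04 thousand.
Not in labor force = 42.89 + 260.64 + 150.10 + 859.04 = 1,312.67 thousand (those not working and not actively searching are outside the labor force — including those who want a job but have given up searching).
Civilian working-age population = 2,602.04 + 1,312.67 = 3,914.71 thousand.
Unemployment rate = 160.07 / 2,602.04 = 6.15%.
Labor force participation rate = 2,602.04 / 3,914.71 = 66.47%.

Unemployment rate ≈ 6.15%; labor force participation rate ≈ 66.47%.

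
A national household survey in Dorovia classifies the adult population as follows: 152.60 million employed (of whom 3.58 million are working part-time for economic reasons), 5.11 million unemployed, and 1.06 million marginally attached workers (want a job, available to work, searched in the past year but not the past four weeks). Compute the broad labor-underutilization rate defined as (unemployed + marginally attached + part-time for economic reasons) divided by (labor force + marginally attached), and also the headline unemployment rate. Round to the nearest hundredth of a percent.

Broad underutilization rate ≈ 6.14%; headline unemployment rate ≈ 3.24%.

Labor force = 152.60 + 5.11 = 157.71 million.
Numerator = 5.11 + 1.06 + 3.58 = 9.75 million.
Denominator = 157.71 + 1.06 = 158.77 million.
Broad rate = 9.75 / 158.77 = 6.14%.
Headline unemployment rate = 5.11 / 157.71 = 3.24%.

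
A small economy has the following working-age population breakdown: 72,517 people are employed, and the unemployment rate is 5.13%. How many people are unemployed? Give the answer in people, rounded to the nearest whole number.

Let U be the number unemployed. The labor force is E + U, and U/(E+U) = 0.0513.
So U = 0.0513 × 72,517 / (1 − 0.0513) = 3720.12 / 0.9487 ≈ 3,921.

About 3,921 are unemployed.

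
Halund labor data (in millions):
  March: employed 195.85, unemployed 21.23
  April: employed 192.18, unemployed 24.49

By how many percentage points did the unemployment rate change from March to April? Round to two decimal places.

March: labor force = 195.85 + 21.23 = 217.08; u = 21.23/217.08 = 9.78%.
April: labor force = 192.18 + 24.49 = 216.67; u = 24.49/216.67 = 11.30%.
Change = 11.30% − 9.78% = +1.52 pp.

The unemployment rate changed by +1.52 percentage points.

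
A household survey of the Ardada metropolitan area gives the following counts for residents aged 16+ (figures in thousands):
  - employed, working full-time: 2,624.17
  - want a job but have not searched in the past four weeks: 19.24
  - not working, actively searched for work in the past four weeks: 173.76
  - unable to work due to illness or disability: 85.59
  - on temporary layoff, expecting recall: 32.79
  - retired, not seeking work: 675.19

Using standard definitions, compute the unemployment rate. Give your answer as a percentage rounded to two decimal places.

Employed = 2,624.17 thousand.
Unemployed = 173.76 + 32.79 = 206.55 thousand (jobless and actively searching, or on temporary layoff).
Labor force = 2,624.17 + 206.55 = 2,830.72 thousand.
Unemployment rate = 206.55 / 2,830.72 = 7.30%.

Unemployment rate ≈ 7.30%.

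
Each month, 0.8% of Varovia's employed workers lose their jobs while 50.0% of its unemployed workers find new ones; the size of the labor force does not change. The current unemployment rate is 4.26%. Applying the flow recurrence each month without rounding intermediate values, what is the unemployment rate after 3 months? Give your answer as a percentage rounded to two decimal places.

Unemployment rate after three months ≈ 1.89%.

With a fixed labor force, u_{t+1} = u_t + s·(1−u_t) − f·u_t = u_t·(1−s−f) + s.
Here 1−s−f = 0.492 and s = 0.008.
u_1 = 0.042600 × 0.492 + 0.008 = 0.028959.
u_2 = 0.028959 × 0.492 + 0.008 = 0.022248.
u_3 = 0.022248 × 0.492 + 0.008 = 0.018946.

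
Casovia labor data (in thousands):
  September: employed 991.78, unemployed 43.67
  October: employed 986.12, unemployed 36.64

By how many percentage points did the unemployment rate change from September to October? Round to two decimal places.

September: labor force = 991.78 + 43.67 = 1,035.45; u = 43.67/1,035.45 = 4.22%.
October: labor force = 986.12 + 36.64 = 1,022.76; u = 36.64/1,022.76 = 3.58%.
Change = 3.58% − 4.22% = −0.64 pp.

The unemployment rate changed by −0.64 percentage points.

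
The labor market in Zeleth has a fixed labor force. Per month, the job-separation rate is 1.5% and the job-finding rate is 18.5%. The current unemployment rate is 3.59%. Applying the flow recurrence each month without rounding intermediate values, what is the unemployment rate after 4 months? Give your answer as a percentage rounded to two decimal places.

Unemployment rate after four months ≈ 5.90%.

With a fixed labor force, u_{t+1} = u_t + s·(1−u_t) − f·u_t = u_t·(1−s−f) + s.
Here 1−s−f = 0.800 and s = 0.015.
u_1 = 0.035900 × 0.800 + 0.015 = 0.043720.
u_2 = 0.043720 × 0.800 + 0.015 = 0.049976.
u_3 = 0.049976 × 0.800 + 0.015 = 0.054981.
u_4 = 0.054981 × 0.800 + 0.015 = 0.058985.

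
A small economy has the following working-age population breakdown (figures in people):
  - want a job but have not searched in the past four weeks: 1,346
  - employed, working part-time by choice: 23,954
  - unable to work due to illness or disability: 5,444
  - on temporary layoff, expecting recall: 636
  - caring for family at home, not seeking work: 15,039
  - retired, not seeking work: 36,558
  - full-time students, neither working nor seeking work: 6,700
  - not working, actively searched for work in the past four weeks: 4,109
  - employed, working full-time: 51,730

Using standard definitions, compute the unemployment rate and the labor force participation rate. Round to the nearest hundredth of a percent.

Employed = 23,954 + 51,730 = 75,684.
Unemployed = 636 + 4,109 = 4,745 (jobless and actively searching, or on temporary layoff).
Labor force = 75,684 + 4,745 = 80,429.
Not in labor force = 1,346 + 5,444 + 15,039 + 36,558 + 6,700 = 65,087 (those not working and not actively searching are outside the labor force — including those who want a job but have given up searching).
Civilian working-age population = 80,429 + 65,087 = 145,516.
Unemployment rate = 4,745 / 80,429 = 5.90%.
Labor force participation rate = 80,429 / 145,516 = 55.27%.

Unemployment rate ≈ 5.90%; labor force participation rate ≈ 55.27%.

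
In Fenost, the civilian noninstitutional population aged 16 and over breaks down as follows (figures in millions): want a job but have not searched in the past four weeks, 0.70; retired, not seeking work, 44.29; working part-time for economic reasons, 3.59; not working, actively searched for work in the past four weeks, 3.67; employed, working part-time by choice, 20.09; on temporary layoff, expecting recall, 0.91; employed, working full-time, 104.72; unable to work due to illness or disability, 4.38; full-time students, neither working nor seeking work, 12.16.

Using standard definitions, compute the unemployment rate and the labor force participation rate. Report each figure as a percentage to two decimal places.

Unemployment rate ≈ 3.44%; labor force participation rate ≈ 68.37%.

Employed = 3.59 + 20.09 + 104.72 = 128.40 million (anyone who worked, including part-time for economic reasons, counts as employed).
Unemployed = 3.67 + 0.91 = 4.58 million (jobless and actively searching, or on temporary layoff).
Labor force = 128.40 + 4.58 = 132.98 million.
Not in labor force = 0.70 + 44.29 + 4.38 + 12.16 = 61.53 million (those not working and not actively searching are outside the labor force — including those who want a job but have given up searching).
Civilian working-age population = 132.98 + 61.53 = 194.51 million.
Unemployment rate = 4.58 / 132.98 = 3.44%.
Labor force participation rate = 132.98 / 194.51 = 68.37%.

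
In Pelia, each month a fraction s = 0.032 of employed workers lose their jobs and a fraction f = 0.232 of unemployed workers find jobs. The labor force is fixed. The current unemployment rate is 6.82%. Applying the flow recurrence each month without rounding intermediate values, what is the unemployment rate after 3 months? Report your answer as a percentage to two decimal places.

Unemployment rate after three months ≈ 10.01%.

With a fixed labor force, u_{t+1} = u_t + s·(1−u_t) − f·u_t = u_t·(1−s−f) + s.
Here 1−s−f = 0.736 and s = 0.032.
u_1 = 0.068200 × 0.736 + 0.032 = 0.082195.
u_2 = 0.082195 × 0.736 + 0.032 = 0.092496.
u_3 = 0.092496 × 0.736 + 0.032 = 0.100077.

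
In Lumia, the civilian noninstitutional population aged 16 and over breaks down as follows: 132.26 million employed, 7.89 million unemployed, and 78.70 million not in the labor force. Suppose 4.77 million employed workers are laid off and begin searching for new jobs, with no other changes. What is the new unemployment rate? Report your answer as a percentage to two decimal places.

New unemployment rate ≈ 9.03%.

Initially, labor force = 132.26 + 7.89 = 140.15 million, so u = 7.89/140.15 = 5.63%.
After the change, employed falls and unemployed rises by 4.77; labor force unchanged → E = 127.49, U = 12.66, labor force = 140.15 million.
New unemployment rate = 12.66 / 140.15 = 9.03%.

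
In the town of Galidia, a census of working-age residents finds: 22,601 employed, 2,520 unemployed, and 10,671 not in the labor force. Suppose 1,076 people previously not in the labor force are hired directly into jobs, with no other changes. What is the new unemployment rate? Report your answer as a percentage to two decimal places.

New unemployment rate ≈ 9.62%.

Initially, labor force = 22,601 + 2,520 = 25,121, so u = 2,520/25,121 = 10.03%.
After the change, employed and labor force both rise by 1,076; unemployed unchanged → E = 23,677, U = 2,520, labor force = 26,197.
New unemployment rate = 2,520 / 26,197 = 9.62%.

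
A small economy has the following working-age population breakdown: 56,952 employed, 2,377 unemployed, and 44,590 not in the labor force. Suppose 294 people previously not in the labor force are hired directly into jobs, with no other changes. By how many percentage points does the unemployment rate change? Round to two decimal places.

The unemployment rate changes by −0.02 percentage points.

Initially, labor force = 56,952 + 2,377 = 59,329, so u = 2,377/59,329 = 4.01%.
After the change, employed and labor force both rise by 294; unemployed unchanged → E = 57,246, U = 2,377, labor force = 59,623.
New unemployment rate = 2,377 / 59,623 = 3.99%.
Change = 3.99% − 4.01% = −0.02 percentage points.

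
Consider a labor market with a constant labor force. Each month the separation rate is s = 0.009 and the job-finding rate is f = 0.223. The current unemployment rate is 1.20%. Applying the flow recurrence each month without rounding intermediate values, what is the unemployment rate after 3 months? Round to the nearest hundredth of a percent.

Unemployment rate after three months ≈ 2.67%.

With a fixed labor force, u_{t+1} = u_t + s·(1−u_t) − f·u_t = u_t·(1−s−f) + s.
Here 1−s−f = 0.768 and s = 0.009.
u_1 = 0.012000 × 0.768 + 0.009 = 0.018216.
u_2 = 0.018216 × 0.768 + 0.009 = 0.022990.
u_3 = 0.022990 × 0.768 + 0.009 = 0.026656.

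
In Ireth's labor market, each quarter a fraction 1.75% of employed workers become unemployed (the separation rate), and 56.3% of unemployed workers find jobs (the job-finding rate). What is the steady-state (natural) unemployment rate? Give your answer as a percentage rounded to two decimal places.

At steady state the flows balance: s·E = f·U, so U/(E+U) = s/(s+f).
u* = 1.75 / (1.75 + 56.3) = 1.75 / 58.05 = 3.01%.

Steady-state unemployment rate ≈ 3.01%.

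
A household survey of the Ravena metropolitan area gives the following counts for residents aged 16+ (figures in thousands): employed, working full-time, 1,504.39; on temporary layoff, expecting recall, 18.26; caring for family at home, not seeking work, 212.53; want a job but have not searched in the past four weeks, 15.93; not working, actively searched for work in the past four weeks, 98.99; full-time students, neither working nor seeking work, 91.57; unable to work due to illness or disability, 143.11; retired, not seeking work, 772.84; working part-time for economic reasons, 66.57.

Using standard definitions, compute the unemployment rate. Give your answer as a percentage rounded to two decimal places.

Unemployment rate ≈ 6.95%.

Employed = 1,504.39 + 66.57 = 1,570.96 thousand (anyone who worked, including part-time for economic reasons, counts as employed).
Unemployed = 18.26 + 98.99 = 117.25 thousand (jobless and actively searching, or on temporary layoff).
Labor force = 1,570.96 + 117.25 = 1,688.21 thousand.
Unemployment rate = 117.25 / 1,688.21 = 6.95%.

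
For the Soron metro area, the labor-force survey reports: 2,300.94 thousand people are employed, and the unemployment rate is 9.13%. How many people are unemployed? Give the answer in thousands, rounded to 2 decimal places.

About 231.18 thousand are unemployed.

Let U be the number unemployed. The labor force is E + U, and U/(E+U) = 0.0913.
So U = 0.0913 × 2,300.94 / (1 − 0.0913) = 210.0758 / 0.9087 ≈ 231.18 thousand.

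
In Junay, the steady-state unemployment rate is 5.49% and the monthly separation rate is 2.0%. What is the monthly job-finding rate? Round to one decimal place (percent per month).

Job-finding rate ≈ 34.4% per month.

From u* = s/(s+f): f = s·(1−u)/u.
f = 2.0 × (1 − 0.0549) / 0.0549 = 1.8902 / 0.0549 ≈ 34.4% per month.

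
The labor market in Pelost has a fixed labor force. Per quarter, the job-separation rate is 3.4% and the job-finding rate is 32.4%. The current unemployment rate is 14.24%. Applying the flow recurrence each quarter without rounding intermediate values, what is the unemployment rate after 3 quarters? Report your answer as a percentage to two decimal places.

Unemployment rate after three quarters ≈ 10.75%.

With a fixed labor force, u_{t+1} = u_t + s·(1−u_t) − f·u_t = u_t·(1−s−f) + s.
Here 1−s−f = 0.642 and s = 0.034.
u_1 = 0.142400 × 0.642 + 0.034 = 0.125421.
u_2 = 0.125421 × 0.642 + 0.034 = 0.114520.
u_3 = 0.114520 × 0.642 + 0.034 = 0.107522.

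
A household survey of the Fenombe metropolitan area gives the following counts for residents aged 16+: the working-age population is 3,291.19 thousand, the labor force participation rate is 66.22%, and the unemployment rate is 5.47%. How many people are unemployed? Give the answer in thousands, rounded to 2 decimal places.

About 119.21 thousand are unemployed.

Labor force = 0.6622 × 3,291.19 = 2,179.43 thousand.
Unemployed = 0.0547 × 2,179.43 ≈ 119.21 thousand.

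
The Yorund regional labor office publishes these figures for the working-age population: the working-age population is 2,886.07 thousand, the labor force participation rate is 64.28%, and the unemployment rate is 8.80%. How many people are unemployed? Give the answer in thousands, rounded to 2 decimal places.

About 163.25 thousand are unemployed.

Labor force = 0.6428 × 2,886.07 = 1,855.17 thousand.
Unemployed = 0.0880 × 1,855.17 ≈ 163.25 thousand.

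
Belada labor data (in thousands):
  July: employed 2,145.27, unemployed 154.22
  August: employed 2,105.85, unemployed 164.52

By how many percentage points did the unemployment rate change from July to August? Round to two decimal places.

July: labor force = 2,145.27 + 154.22 = 2,299.49; u = 154.22/2,299.49 = 6.71%.
August: labor force = 2,105.85 + 164.52 = 2,270.37; u = 164.52/2,270.37 = 7.25%.
Change = 7.25% − 6.71% = +0.54 pp.

The unemployment rate changed by +0.54 percentage points.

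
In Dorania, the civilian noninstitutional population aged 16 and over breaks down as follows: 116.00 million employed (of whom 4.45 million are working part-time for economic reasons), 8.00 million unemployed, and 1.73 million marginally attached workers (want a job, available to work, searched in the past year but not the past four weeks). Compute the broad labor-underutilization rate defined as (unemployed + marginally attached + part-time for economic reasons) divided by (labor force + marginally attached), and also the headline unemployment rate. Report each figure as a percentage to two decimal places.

Broad underutilization rate ≈ 11.28%; headline unemployment rate ≈ 6.45%.

Labor force = 116.00 + 8.00 = 124.00 million.
Numerator = 8.00 + 1.73 + 4.45 = 14.18 million.
Denominator = 124.00 + 1.73 = 125.73 million.
Broad rate = 14.18 / 125.73 = 11.28%.
Headline unemployment rate = 8.00 / 124.00 = 6.45%.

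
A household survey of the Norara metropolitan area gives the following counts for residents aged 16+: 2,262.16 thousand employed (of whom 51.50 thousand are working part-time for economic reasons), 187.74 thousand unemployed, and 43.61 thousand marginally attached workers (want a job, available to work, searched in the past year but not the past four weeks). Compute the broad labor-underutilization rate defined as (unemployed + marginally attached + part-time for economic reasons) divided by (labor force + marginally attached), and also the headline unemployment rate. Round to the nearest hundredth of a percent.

Labor force = 2,262.16 + 187.74 = 2,449.90 thousand.
Numerator = 187.74 + 43.61 + 51.50 = 282.85 thousand.
Denominator = 2,449.90 + 43.61 = 2,493.51 thousand.
Broad rate = 282.85 / 2,493.51 = 11.34%.
Headline unemployment rate = 187.74 / 2,449.90 = 7.66%.

Broad underutilization rate ≈ 11.34%; headline unemployment rate ≈ 7.66%.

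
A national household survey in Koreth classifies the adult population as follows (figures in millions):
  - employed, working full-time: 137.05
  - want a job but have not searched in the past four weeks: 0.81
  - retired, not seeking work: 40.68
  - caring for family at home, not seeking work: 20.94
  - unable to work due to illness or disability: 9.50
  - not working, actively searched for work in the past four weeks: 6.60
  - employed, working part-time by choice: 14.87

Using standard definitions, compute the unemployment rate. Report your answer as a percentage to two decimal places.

Employed = 137.05 + 14.87 = 151.92 million.
Unemployed = 6.60 million.
Labor force = 151.92 + 6.60 = 158.52 million.
Unemployment rate = 6.60 / 158.52 = 4.16%.

Unemployment rate ≈ 4.16%.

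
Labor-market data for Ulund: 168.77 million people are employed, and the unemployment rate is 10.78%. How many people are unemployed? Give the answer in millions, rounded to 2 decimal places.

About 20.39 million are unemployed.

Let U be the number unemployed. The labor force is E + U, and U/(E+U) = 0.1078.
So U = 0.1078 × 168.77 / (1 − 0.1078) = 18.1934 / 0.8922 ≈ 20.39 million.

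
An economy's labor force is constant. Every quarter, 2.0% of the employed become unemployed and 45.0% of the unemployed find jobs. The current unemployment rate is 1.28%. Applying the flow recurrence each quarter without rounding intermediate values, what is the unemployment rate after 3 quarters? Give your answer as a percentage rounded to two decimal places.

With a fixed labor force, u_{t+1} = u_t + s·(1−u_t) − f·u_t = u_t·(1−s−f) + s.
Here 1−s−f = 0.530 and s = 0.020.
u_1 = 0.012800 × 0.530 + 0.020 = 0.026784.
u_2 = 0.026784 × 0.530 + 0.020 = 0.034196.
u_3 = 0.034196 × 0.530 + 0.020 = 0.038124.

Unemployment rate after three quarters ≈ 3.81%.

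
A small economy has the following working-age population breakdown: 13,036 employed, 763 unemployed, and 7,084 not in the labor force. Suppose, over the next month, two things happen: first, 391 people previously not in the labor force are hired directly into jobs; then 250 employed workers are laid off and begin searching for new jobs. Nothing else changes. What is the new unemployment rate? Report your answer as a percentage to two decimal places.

Initially, labor force = 13,036 + 763 = 13,799, so u = 763/13,799 = 5.53%.
After the first change, employed and labor force both rise by 391; unemployed unchanged → E = 13,427, U = 763, labor force = 14,190.
After the second change, employed falls and unemployed rises by 250; labor force unchanged → E = 13,177, U = 1,013, labor force = 14,190.
New unemployment rate = 1,013 / 14,190 = 7.14%.

New unemployment rate ≈ 7.14%.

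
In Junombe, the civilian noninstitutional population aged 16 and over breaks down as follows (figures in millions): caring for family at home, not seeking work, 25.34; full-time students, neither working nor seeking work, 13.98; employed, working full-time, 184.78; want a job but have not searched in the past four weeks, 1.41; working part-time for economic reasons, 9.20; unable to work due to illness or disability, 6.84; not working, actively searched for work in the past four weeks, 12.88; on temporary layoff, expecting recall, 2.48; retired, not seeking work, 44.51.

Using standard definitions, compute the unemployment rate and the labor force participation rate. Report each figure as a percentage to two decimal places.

Employed = 184.78 + 9.20 = 193.98 million (anyone who worked, including part-time for economic reasons, counts as employed).
Unemployed = 12.88 + 2.48 = 15.36 million (jobless and actively searching, or on temporary layoff).
Labor force = 193.98 + 15.36 = 209.34 million.
Not in labor force = 25.34 + 13.98 + 1.41 + 6.84 + 44.51 = 92.08 million (those not working and not actively searching are outside the labor force — including those who want a job but have given up searching).
Civilian working-age population = 209.34 + 92.08 = 301.42 million.
Unemployment rate = 15.36 / 209.34 = 7.34%.
Labor force participation rate = 209.34 / 301.42 = 69.45%.

Unemployment rate ≈ 7.34%; labor force participation rate ≈ 69.45%.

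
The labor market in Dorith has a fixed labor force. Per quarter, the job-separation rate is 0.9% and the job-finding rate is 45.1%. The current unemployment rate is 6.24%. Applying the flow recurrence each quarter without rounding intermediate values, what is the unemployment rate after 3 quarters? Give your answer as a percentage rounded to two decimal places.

Unemployment rate after three quarters ≈ 2.63%.

With a fixed labor force, u_{t+1} = u_t + s·(1−u_t) − f·u_t = u_t·(1−s−f) + s.
Here 1−s−f = 0.540 and s = 0.009.
u_1 = 0.062400 × 0.540 + 0.009 = 0.042696.
u_2 = 0.042696 × 0.540 + 0.009 = 0.032056.
u_3 = 0.032056 × 0.540 + 0.009 = 0.026310.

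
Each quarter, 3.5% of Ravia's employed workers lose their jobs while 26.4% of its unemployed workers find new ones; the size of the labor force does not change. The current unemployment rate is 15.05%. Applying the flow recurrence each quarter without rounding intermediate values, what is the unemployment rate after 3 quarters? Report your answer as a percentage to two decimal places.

Unemployment rate after three quarters ≈ 12.86%.

With a fixed labor force, u_{t+1} = u_t + s·(1−u_t) − f·u_t = u_t·(1−s−f) + s.
Here 1−s−f = 0.701 and s = 0.035.
u_1 = 0.150500 × 0.701 + 0.035 = 0.140500.
u_2 = 0.140500 × 0.701 + 0.035 = 0.133491.
u_3 = 0.133491 × 0.701 + 0.035 = 0.128577.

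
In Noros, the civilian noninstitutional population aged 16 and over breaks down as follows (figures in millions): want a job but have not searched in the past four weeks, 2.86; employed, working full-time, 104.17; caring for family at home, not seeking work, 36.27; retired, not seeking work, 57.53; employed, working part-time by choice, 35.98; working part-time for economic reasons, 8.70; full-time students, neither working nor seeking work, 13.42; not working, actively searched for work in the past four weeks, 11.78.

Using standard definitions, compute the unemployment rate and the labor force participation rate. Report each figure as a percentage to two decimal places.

Employed = 104.17 + 35.98 + 8.70 = 148.85 million (anyone who worked, including part-time for economic reasons, counts as employed).
Unemployed = 11.78 million.
Labor force = 148.85 + 11.78 = 160.63 million.
Not in labor force = 2.86 + 36.27 + 57.53 + 13.42 = 110.08 million (those not working and not actively searching are outside the labor force — including those who want a job but have given up searching).
Civilian working-age population = 160.63 + 110.08 = 270.71 million.
Unemployment rate = 11.78 / 160.63 = 7.33%.
Labor force participation rate = 160.63 / 270.71 = 59.34%.

Unemployment rate ≈ 7.33%; labor force participation rate ≈ 59.34%.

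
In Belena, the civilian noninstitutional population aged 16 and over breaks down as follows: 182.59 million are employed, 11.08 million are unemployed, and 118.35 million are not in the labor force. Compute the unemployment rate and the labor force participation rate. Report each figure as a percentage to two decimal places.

Labor force = employed + unemployed = 182.59 + 11.08 = 193.67 million.
Working-age population = 193.67 + 118.35 = 312.02 million.
Unemployment rate = 11.08 / 193.67 = 5.72%.
Labor force participation rate = 193.67 / 312.02 = 62.07%.

Unemployment rate ≈ 5.72%; labor force participation rate ≈ 62.07%.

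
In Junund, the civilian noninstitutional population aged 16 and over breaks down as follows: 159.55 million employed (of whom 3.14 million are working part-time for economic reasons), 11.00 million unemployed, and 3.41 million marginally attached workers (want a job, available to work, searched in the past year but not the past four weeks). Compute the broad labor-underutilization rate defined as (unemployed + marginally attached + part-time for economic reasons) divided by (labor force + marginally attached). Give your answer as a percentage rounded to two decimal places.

Labor force = 159.55 + 11.00 = 170.55 million.
Numerator = 11.00 + 3.41 + 3.14 = 17.55 million.
Denominator = 170.55 + 3.41 = 173.96 million.
Broad rate = 17.55 / 173.96 = 10.09%.

Broad underutilization rate ≈ 10.09%.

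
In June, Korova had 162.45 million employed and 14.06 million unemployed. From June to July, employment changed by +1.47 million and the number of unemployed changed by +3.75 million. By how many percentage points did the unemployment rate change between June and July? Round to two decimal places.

June: labor force = 162.45 + 14.06 = 176.51; u = 14.06/176.51 = 7.97%.
July: labor force = 163.92 + 17.81 = 181.73; u = 17.81/181.73 = 9.80%.
Change = 9.80% − 7.97% = +1.83 pp.

The unemployment rate changed by +1.83 percentage points.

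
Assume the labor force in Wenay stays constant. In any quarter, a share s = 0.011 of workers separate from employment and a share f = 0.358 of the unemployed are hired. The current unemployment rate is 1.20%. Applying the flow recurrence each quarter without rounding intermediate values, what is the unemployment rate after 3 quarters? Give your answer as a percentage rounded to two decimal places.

Unemployment rate after three quarters ≈ 2.53%.

With a fixed labor force, u_{t+1} = u_t + s·(1−u_t) − f·u_t = u_t·(1−s−f) + s.
Here 1−s−f = 0.631 and s = 0.011.
u_1 = 0.012000 × 0.631 + 0.011 = 0.018572.
u_2 = 0.018572 × 0.631 + 0.011 = 0.022719.
u_3 = 0.022719 × 0.631 + 0.011 = 0.025336.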